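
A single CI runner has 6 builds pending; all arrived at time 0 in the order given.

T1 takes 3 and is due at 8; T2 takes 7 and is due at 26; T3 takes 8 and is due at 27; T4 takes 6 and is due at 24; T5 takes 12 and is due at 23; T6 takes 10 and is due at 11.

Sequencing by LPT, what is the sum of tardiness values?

LPT (decreasing processing time): T5 T6 T3 T2 T4 T1.
T5: 0→12, due 23, tardiness 0
T6: 12→22, due 11, tardiness 11
T3: 22→30, due 27, tardiness 3
T2: 30→37, due 26, tardiness 11
T4: 37→43, due 24, tardiness 19
T1: 43→46, due 8, tardiness 38
Sum = 0+11+3+11+19+38 = 82.

82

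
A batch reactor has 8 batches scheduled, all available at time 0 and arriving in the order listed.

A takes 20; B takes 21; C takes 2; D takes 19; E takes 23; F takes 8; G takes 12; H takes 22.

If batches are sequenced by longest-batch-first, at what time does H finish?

45

LPT (decreasing processing time): E H B A D G F C.
E: 0→23
H: 23→45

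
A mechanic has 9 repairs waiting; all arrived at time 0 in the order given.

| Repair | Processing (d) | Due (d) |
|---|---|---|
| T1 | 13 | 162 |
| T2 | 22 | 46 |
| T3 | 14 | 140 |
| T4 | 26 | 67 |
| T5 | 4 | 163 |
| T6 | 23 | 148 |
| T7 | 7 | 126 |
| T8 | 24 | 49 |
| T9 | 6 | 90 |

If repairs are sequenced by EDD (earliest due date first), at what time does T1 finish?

EDD (increasing due date): T2 T8 T4 T9 T7 T3 T6 T1 T5.
T2: 0→22
T8: 22→46
T4: 46→72
T9: 72→78
T7: 78→85
T3: 85→99
T6: 99→122
T1: 122→135

135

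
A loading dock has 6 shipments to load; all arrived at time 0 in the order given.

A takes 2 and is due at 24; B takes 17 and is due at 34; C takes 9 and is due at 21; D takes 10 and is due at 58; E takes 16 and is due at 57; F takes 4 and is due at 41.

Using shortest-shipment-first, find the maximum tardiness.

SPT (increasing processing time): A F C D E B.
A: 0→2, due 24, tardiness 0
F: 2→6, due 41, tardiness 0
C: 6→15, due 21, tardiness 0
D: 15→25, due 58, tardiness 0
E: 25→41, due 57, tardiness 0
B: 41→58, due 34, tardiness 24
Maximum = 24.

24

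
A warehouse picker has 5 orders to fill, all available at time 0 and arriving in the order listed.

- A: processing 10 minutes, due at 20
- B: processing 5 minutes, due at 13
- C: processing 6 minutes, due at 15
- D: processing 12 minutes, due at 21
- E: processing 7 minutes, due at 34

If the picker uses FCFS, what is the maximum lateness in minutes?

12

FIFO (arrival order): A B C D E.
A: 0→10, due 20, lateness -10
B: 10→15, due 13, lateness 2
C: 15→21, due 15, lateness 6
D: 21→33, due 21, lateness 12
E: 33→40, due 34, lateness 6
Maximum = 12.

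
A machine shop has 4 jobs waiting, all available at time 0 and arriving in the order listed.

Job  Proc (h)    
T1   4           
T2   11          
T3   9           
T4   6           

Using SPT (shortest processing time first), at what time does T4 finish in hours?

10

SPT (increasing processing time): T1 T4 T3 T2.
T1: 0→4
T4: 4→10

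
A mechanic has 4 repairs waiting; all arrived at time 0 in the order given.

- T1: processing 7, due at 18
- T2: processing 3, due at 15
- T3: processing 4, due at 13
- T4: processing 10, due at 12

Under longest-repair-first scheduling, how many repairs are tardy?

LPT (decreasing processing time): T4 T1 T3 T2.
T4: 0→10, due 12, tardiness 0
T1: 10→17, due 18, tardiness 0
T3: 17→21, due 13, tardiness 8
T2: 21→24, due 15, tardiness 9
Late repairs: 2.

2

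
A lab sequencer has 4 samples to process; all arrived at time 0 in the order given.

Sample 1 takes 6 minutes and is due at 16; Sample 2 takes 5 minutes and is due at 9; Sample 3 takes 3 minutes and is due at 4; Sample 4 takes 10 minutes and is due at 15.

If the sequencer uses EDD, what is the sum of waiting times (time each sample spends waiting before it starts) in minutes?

EDD (increasing due date): Sample 3 Sample 2 Sample 4 Sample 1.
Sample 3: waits 0, runs 0→3
Sample 2: waits 3, runs 3→8
Sample 4: waits 8, runs 8→18
Sample 1: waits 18, runs 18→24
Sum = 0+3+8+18 = 29.

29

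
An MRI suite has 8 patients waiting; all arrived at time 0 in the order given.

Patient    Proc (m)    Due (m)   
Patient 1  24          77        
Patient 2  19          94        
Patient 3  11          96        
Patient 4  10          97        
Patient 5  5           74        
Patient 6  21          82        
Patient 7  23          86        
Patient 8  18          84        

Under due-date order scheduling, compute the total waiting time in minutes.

EDD (increasing due date): Patient 5 Patient 1 Patient 6 Patient 8 Patient 7 Patient 2 Patient 3 Patient 4.
Patient 5: waits 0, runs 0→5
Patient 1: waits 5, runs 5→29
Patient 6: waits 29, runs 29→50
Patient 8: waits 50, runs 50→68
Patient 7: waits 68, runs 68→91
Patient 2: waits 91, runs 91→110
Patient 3: waits 110, runs 110→121
Patient 4: waits 121, runs 121→131
Sum = 0+5+29+50+68+91+110+121 = 474.

474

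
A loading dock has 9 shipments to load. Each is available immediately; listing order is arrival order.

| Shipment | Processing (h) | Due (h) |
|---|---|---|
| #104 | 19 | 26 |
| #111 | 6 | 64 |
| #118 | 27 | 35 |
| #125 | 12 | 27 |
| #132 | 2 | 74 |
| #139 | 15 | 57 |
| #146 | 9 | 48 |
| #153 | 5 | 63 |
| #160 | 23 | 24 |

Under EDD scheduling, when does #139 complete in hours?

105

EDD (increasing due date): #160 #104 #125 #118 #146 #139 #153 #111 #132.
#160: 0→23
#104: 23→42
#125: 42→54
#118: 54→81
#146: 81→90
#139: 90→105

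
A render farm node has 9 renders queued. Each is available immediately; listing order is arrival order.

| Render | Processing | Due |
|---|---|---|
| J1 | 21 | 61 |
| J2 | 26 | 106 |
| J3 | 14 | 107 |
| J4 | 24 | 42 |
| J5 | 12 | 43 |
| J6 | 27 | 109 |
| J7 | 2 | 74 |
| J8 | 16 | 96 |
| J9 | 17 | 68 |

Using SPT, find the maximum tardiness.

64

SPT (increasing processing time): J7 J5 J3 J8 J9 J1 J4 J2 J6.
J7: 0→2, due 74, tardiness 0
J5: 2→14, due 43, tardiness 0
J3: 14→28, due 107, tardiness 0
J8: 28→44, due 96, tardiness 0
J9: 44→61, due 68, tardiness 0
J1: 61→82, due 61, tardiness 21
J4: 82→106, due 42, tardiness 64
J2: 106→132, due 106, tardiness 26
J6: 132→159, due 109, tardiness 50
Maximum = 64.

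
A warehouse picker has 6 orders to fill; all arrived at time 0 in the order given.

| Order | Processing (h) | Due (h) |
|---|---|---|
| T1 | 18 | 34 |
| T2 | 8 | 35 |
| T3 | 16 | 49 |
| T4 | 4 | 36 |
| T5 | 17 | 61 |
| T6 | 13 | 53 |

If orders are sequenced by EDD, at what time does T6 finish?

EDD (increasing due date): T1 T2 T4 T3 T6 T5.
T1: 0→18
T2: 18→26
T4: 26→30
T3: 30→46
T6: 46→59

59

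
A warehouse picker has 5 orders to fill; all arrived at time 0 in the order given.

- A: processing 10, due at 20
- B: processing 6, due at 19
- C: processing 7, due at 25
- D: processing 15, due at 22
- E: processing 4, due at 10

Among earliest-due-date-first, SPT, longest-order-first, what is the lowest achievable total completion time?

100

EDD (increasing due date): E B A D C.
E: 0→4
B: 4→10
A: 10→20
D: 20→35
C: 35→42
Sum = 4+10+20+35+42 = 111.
SPT (increasing processing time): E B C A D.
E: 0→4
B: 4→10
C: 10→17
A: 17→27
D: 27→42
Sum = 4+10+17+27+42 = 100.
LPT (decreasing processing time): D A C B E.
D: 0→15
A: 15→25
C: 25→32
B: 32→38
E: 38→42
Sum = 15+25+32+38+42 = 152.
EDD 111, SPT 100, LPT 152 → minimum 100.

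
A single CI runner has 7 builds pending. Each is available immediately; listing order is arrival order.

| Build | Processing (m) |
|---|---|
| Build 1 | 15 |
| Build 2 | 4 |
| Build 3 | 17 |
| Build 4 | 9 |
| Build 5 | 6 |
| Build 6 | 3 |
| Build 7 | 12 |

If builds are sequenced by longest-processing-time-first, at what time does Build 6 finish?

66

LPT (decreasing processing time): Build 3 Build 1 Build 7 Build 4 Build 5 Build 2 Build 6.
Build 3: 0→17
Build 1: 17→32
Build 7: 32→44
Build 4: 44→53
Build 5: 53→59
Build 2: 59→63
Build 6: 63→66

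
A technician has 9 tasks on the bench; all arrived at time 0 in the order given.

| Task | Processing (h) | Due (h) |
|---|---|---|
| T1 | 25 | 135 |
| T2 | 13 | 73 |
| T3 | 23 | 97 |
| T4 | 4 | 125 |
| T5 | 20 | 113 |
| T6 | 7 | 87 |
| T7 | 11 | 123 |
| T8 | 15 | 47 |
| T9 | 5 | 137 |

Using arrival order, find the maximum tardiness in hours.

FIFO (arrival order): T1 T2 T3 T4 T5 T6 T7 T8 T9.
T1: 0→25, due 135, tardiness 0
T2: 25→38, due 73, tardiness 0
T3: 38→61, due 97, tardiness 0
T4: 61→65, due 125, tardiness 0
T5: 65→85, due 113, tardiness 0
T6: 85→92, due 87, tardiness 5
T7: 92→103, due 123, tardiness 0
T8: 103→118, due 47, tardiness 71
T9: 118→123, due 137, tardiness 0
Maximum = 71.

71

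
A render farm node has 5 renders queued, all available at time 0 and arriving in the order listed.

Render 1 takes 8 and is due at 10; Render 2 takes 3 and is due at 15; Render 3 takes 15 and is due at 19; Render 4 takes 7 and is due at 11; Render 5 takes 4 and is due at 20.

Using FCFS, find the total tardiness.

46

FIFO (arrival order): Render 1 Render 2 Render 3 Render 4 Render 5.
Render 1: 0→8, due 10, tardiness 0
Render 2: 8→11, due 15, tardiness 0
Render 3: 11→26, due 19, tardiness 7
Render 4: 26→33, due 11, tardiness 22
Render 5: 33→37, due 20, tardiness 17
Sum = 0+0+7+22+17 = 46.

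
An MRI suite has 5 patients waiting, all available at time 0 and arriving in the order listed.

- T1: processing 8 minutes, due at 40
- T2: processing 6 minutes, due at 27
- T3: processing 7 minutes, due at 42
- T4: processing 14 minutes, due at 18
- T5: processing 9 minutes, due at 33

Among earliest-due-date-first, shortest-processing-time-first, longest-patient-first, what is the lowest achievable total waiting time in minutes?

70

EDD (increasing due date): T4 T2 T5 T1 T3.
T4: waits 0, runs 0→14
T2: waits 14, runs 14→20
T5: waits 20, runs 20→29
T1: waits 29, runs 29→37
T3: waits 37, runs 37→44
Sum = 0+14+20+29+37 = 100.
SPT (increasing processing time): T2 T3 T1 T5 T4.
T2: waits 0, runs 0→6
T3: waits 6, runs 6→13
T1: waits 13, runs 13→21
T5: waits 21, runs 21→30
T4: waits 30, runs 30→44
Sum = 0+6+13+21+30 = 70.
LPT (decreasing processing time): T4 T5 T1 T3 T2.
T4: waits 0, runs 0→14
T5: waits 14, runs 14→23
T1: waits 23, runs 23→31
T3: waits 31, runs 31→38
T2: waits 38, runs 38→44
Sum = 0+14+23+31+38 = 106.
EDD 100, SPT 70, LPT 106 → minimum 70.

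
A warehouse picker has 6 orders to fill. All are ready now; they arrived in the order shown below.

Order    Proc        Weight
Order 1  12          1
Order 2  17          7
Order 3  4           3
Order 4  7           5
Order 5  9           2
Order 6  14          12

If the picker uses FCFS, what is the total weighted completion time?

FIFO (arrival order): Order 1 Order 2 Order 3 Order 4 Order 5 Order 6.
Order 1: finishes 12, weight 1, w·C = 12
Order 2: finishes 29, weight 7, w·C = 203
Order 3: finishes 33, weight 3, w·C = 99
Order 4: finishes 40, weight 5, w·C = 200
Order 5: finishes 49, weight 2, w·C = 98
Order 6: finishes 63, weight 12, w·C = 756
Sum = 12+203+99+200+98+756 = 1368.

1368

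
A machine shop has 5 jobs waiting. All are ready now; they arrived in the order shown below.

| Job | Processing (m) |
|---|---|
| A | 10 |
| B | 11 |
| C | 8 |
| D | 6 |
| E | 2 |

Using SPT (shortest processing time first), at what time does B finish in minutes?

SPT (increasing processing time): E D C A B.
E: 0→2
D: 2→8
C: 8→16
A: 16→26
B: 26→37

37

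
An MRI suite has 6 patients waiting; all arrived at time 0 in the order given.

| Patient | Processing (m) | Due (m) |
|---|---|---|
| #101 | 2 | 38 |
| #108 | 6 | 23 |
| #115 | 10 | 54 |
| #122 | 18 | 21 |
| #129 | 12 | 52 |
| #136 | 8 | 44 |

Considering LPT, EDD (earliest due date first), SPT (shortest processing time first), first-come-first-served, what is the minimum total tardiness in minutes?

LPT (decreasing processing time): #122 #129 #115 #136 #108 #101.
#122: 0→18, due 21, tardiness 0
#129: 18→30, due 52, tardiness 0
#115: 30→40, due 54, tardiness 0
#136: 40→48, due 44, tardiness 4
#108: 48→54, due 23, tardiness 31
#101: 54→56, due 38, tardiness 18
Sum = 0+0+0+4+31+18 = 53.
EDD (increasing due date): #122 #108 #101 #136 #129 #115.
#122: 0→18, due 21, tardiness 0
#108: 18→24, due 23, tardiness 1
#101: 24→26, due 38, tardiness 0
#136: 26→34, due 44, tardiness 0
#129: 34→46, due 52, tardiness 0
#115: 46→56, due 54, tardiness 2
Sum = 0+1+0+0+0+2 = 3.
SPT (increasing processing time): #101 #108 #136 #115 #129 #122.
#101: 0→2, due 38, tardiness 0
#108: 2→8, due 23, tardiness 0
#136: 8→16, due 44, tardiness 0
#115: 16→26, due 54, tardiness 0
#129: 26→38, due 52, tardiness 0
#122: 38→56, due 21, tardiness 35
Sum = 0+0+0+0+0+35 = 35.
FIFO (arrival order): #101 #108 #115 #122 #129 #136.
#101: 0→2, due 38, tardiness 0
#108: 2→8, due 23, tardiness 0
#115: 8→18, due 54, tardiness 0
#122: 18→36, due 21, tardiness 15
#129: 36→48, due 52, tardiness 0
#136: 48→56, due 44, tardiness 12
Sum = 0+0+0+15+0+12 = 27.
LPT 53, EDD 3, SPT 35, FIFO 27 → minimum 3.

3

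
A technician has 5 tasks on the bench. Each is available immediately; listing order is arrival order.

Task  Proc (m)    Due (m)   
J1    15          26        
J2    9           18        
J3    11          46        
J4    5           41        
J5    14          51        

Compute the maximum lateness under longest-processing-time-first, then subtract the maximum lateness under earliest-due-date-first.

LPT (decreasing processing time): J1 J5 J3 J2 J4.
J1: 0→15, due 26, lateness -11
J5: 15→29, due 51, lateness -22
J3: 29→40, due 46, lateness -6
J2: 40→49, due 18, lateness 31
J4: 49→54, due 41, lateness 13
Maximum = 31.
EDD (increasing due date): J2 J1 J4 J3 J5.
J2: 0→9, due 18, lateness -9
J1: 9→24, due 26, lateness -2
J4: 24→29, due 41, lateness -12
J3: 29→40, due 46, lateness -6
J5: 40→54, due 51, lateness 3
Maximum = 3.
Difference = 31 − 3 = 28.

28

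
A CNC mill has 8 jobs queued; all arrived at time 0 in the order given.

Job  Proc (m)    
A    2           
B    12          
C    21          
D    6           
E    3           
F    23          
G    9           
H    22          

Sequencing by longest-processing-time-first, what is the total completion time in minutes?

LPT (decreasing processing time): F H C B G D E A.
F: 0→23
H: 23→45
C: 45→66
B: 66→78
G: 78→87
D: 87→93
E: 93→96
A: 96→98
Sum = 23+45+66+78+87+93+96+98 = 586.

586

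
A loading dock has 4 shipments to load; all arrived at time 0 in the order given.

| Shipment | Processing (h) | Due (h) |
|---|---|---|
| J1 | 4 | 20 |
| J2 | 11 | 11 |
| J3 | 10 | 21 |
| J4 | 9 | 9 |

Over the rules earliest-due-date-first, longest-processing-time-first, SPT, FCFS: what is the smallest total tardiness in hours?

26

EDD (increasing due date): J4 J2 J1 J3.
J4: 0→9, due 9, tardiness 0
J2: 9→20, due 11, tardiness 9
J1: 20→24, due 20, tardiness 4
J3: 24→34, due 21, tardiness 13
Sum = 0+9+4+13 = 26.
LPT (decreasing processing time): J2 J3 J4 J1.
J2: 0→11, due 11, tardiness 0
J3: 11→21, due 21, tardiness 0
J4: 21→30, due 9, tardiness 21
J1: 30→34, due 20, tardiness 14
Sum = 0+0+21+14 = 35.
SPT (increasing processing time): J1 J4 J3 J2.
J1: 0→4, due 20, tardiness 0
J4: 4→13, due 9, tardiness 4
J3: 13→23, due 21, tardiness 2
J2: 23→34, due 11, tardiness 23
Sum = 0+4+2+23 = 29.
FIFO (arrival order): J1 J2 J3 J4.
J1: 0→4, due 20, tardiness 0
J2: 4→15, due 11, tardiness 4
J3: 15→25, due 21, tardiness 4
J4: 25→34, due 9, tardiness 25
Sum = 0+4+4+25 = 33.
EDD 26, LPT 35, SPT 29, FIFO 33 → minimum 26.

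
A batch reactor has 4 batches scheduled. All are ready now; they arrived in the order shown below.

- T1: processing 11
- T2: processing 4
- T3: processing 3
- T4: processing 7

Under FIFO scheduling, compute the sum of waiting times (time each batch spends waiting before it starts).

44

FIFO (arrival order): T1 T2 T3 T4.
T1: waits 0, runs 0→11
T2: waits 11, runs 11→15
T3: waits 15, runs 15→18
T4: waits 18, runs 18→25
Sum = 0+11+15+18 = 44.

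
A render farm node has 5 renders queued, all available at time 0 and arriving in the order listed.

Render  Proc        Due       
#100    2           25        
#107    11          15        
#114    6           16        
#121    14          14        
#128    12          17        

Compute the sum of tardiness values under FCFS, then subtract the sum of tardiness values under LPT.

-28

FIFO (arrival order): #100 #107 #114 #121 #128.
#100: 0→2, due 25, tardiness 0
#107: 2→13, due 15, tardiness 0
#114: 13→19, due 16, tardiness 3
#121: 19→33, due 14, tardiness 19
#128: 33→45, due 17, tardiness 28
Sum = 0+0+3+19+28 = 50.
LPT (decreasing processing time): #121 #128 #107 #114 #100.
#121: 0→14, due 14, tardiness 0
#128: 14→26, due 17, tardiness 9
#107: 26→37, due 15, tardiness 22
#114: 37→43, due 16, tardiness 27
#100: 43→45, due 25, tardiness 20
Sum = 0+9+22+27+20 = 78.
Difference = 50 − 78 = -28.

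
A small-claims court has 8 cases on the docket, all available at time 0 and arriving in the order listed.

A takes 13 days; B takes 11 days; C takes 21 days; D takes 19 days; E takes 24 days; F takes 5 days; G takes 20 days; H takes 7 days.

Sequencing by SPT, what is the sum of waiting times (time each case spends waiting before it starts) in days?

SPT (increasing processing time): F H B A D G C E.
F: waits 0, runs 0→5
H: waits 5, runs 5→12
B: waits 12, runs 12→23
A: waits 23, runs 23→36
D: waits 36, runs 36→55
G: waits 55, runs 55→75
C: waits 75, runs 75→96
E: waits 96, runs 96→120
Sum = 0+5+12+23+36+55+75+96 = 302.

302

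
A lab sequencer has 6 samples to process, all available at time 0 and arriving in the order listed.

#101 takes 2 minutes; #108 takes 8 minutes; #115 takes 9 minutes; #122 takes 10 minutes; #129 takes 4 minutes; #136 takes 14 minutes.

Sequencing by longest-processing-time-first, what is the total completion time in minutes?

204

LPT (decreasing processing time): #136 #122 #115 #108 #129 #101.
#136: 0→14
#122: 14→24
#115: 24→33
#108: 33→41
#129: 41→45
#101: 45→47
Sum = 14+24+33+41+45+47 = 204.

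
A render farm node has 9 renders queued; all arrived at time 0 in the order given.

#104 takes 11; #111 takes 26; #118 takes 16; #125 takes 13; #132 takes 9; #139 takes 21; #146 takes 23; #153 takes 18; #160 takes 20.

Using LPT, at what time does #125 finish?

LPT (decreasing processing time): #111 #146 #139 #160 #153 #118 #125 #104 #132.
#111: 0→26
#146: 26→49
#139: 49→70
#160: 70→90
#153: 90→108
#118: 108→124
#125: 124→137

137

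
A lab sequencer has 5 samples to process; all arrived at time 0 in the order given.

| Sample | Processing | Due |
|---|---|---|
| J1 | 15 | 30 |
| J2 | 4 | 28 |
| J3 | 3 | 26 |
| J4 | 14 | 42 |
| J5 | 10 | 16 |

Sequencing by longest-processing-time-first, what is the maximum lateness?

23

LPT (decreasing processing time): J1 J4 J5 J2 J3.
J1: 0→15, due 30, lateness -15
J4: 15→29, due 42, lateness -13
J5: 29→39, due 16, lateness 23
J2: 39→43, due 28, lateness 15
J3: 43→46, due 26, lateness 20
Maximum = 23.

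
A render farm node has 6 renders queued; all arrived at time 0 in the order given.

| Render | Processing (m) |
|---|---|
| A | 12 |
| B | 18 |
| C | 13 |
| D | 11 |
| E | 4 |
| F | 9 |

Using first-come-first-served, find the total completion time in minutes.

264

FIFO (arrival order): A B C D E F.
A: 0→12
B: 12→30
C: 30→43
D: 43→54
E: 54→58
F: 58→67
Sum = 12+30+43+54+58+67 = 264.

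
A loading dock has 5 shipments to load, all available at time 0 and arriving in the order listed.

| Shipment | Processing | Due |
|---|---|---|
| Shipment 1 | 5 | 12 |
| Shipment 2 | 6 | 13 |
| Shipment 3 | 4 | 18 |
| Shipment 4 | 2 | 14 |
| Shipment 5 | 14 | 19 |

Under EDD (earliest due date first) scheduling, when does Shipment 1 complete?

EDD (increasing due date): Shipment 1 Shipment 2 Shipment 4 Shipment 3 Shipment 5.
Shipment 1: 0→5

5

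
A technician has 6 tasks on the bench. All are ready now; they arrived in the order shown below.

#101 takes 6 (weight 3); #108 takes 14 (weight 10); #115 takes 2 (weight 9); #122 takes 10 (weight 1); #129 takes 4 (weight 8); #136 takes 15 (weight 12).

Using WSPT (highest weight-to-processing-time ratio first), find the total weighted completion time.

842

WSPT (decreasing weight/processing-time ratio): #115 #129 #136 #108 #101 #122.
#115: finishes 2, weight 9, w·C = 18
#129: finishes 6, weight 8, w·C = 48
#136: finishes 21, weight 12, w·C = 252
#108: finishes 35, weight 10, w·C = 350
#101: finishes 41, weight 3, w·C = 123
#122: finishes 51, weight 1, w·C = 51
Sum = 18+48+252+350+123+51 = 842.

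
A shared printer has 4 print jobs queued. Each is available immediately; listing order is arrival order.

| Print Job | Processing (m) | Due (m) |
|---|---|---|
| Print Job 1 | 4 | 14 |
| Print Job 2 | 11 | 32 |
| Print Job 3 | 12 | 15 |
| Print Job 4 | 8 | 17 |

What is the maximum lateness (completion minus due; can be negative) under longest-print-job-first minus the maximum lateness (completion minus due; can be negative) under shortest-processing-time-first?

1

LPT (decreasing processing time): Print Job 3 Print Job 2 Print Job 4 Print Job 1.
Print Job 3: 0→12, due 15, lateness -3
Print Job 2: 12→23, due 32, lateness -9
Print Job 4: 23→31, due 17, lateness 14
Print Job 1: 31→35, due 14, lateness 21
Maximum = 21.
SPT (increasing processing time): Print Job 1 Print Job 4 Print Job 2 Print Job 3.
Print Job 1: 0→4, due 14, lateness -10
Print Job 4: 4→12, due 17, lateness -5
Print Job 2: 12→23, due 32, lateness -9
Print Job 3: 23→35, due 15, lateness 20
Maximum = 20.
Difference = 21 − 20 = 1.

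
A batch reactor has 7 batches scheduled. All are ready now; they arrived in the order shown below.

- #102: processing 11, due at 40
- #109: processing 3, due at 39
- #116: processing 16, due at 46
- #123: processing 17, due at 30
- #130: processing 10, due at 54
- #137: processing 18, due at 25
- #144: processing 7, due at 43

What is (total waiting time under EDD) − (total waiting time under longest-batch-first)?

EDD (increasing due date): #137 #123 #109 #102 #144 #116 #130.
#137: waits 0, runs 0→18
#123: waits 18, runs 18→35
#109: waits 35, runs 35→38
#102: waits 38, runs 38→49
#144: waits 49, runs 49→56
#116: waits 56, runs 56→72
#130: waits 72, runs 72→82
Sum = 0+18+35+38+49+56+72 = 268.
LPT (decreasing processing time): #137 #123 #116 #102 #130 #144 #109.
#137: waits 0, runs 0→18
#123: waits 18, runs 18→35
#116: waits 35, runs 35→51
#102: waits 51, runs 51→62
#130: waits 62, runs 62→72
#144: waits 72, runs 72→79
#109: waits 79, runs 79→82
Sum = 0+18+35+51+62+72+79 = 317.
Difference = 268 − 317 = -49.

-49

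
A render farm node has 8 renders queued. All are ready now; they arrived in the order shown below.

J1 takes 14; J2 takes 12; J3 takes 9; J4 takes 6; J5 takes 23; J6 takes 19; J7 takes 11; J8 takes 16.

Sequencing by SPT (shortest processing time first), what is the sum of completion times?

402

SPT (increasing processing time): J4 J3 J7 J2 J1 J8 J6 J5.
J4: 0→6
J3: 6→15
J7: 15→26
J2: 26→38
J1: 38→52
J8: 52→68
J6: 68→87
J5: 87→110
Sum = 6+15+26+38+52+68+87+110 = 402.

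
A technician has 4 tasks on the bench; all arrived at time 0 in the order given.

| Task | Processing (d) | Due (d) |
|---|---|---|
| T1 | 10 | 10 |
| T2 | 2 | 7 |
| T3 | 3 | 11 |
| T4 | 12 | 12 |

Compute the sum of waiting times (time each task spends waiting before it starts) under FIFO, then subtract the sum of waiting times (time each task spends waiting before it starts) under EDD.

FIFO (arrival order): T1 T2 T3 T4.
T1: waits 0, runs 0→10
T2: waits 10, runs 10→12
T3: waits 12, runs 12→15
T4: waits 15, runs 15→27
Sum = 0+10+12+15 = 37.
EDD (increasing due date): T2 T1 T3 T4.
T2: waits 0, runs 0→2
T1: waits 2, runs 2→12
T3: waits 12, runs 12→15
T4: waits 15, runs 15→27
Sum = 0+2+12+15 = 29.
Difference = 37 − 29 = 8.

8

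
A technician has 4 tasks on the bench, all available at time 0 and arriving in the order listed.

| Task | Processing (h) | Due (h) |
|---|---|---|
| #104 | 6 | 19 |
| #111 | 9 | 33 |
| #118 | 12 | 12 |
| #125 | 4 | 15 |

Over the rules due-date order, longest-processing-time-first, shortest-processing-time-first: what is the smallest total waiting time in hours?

33

EDD (increasing due date): #118 #125 #104 #111.
#118: waits 0, runs 0→12
#125: waits 12, runs 12→16
#104: waits 16, runs 16→22
#111: waits 22, runs 22→31
Sum = 0+12+16+22 = 50.
LPT (decreasing processing time): #118 #111 #104 #125.
#118: waits 0, runs 0→12
#111: waits 12, runs 12→21
#104: waits 21, runs 21→27
#125: waits 27, runs 27→31
Sum = 0+12+21+27 = 60.
SPT (increasing processing time): #125 #104 #111 #118.
#125: waits 0, runs 0→4
#104: waits 4, runs 4→10
#111: waits 10, runs 10→19
#118: waits 19, runs 19→31
Sum = 0+4+10+19 = 33.
EDD 50, LPT 60, SPT 33 → minimum 33.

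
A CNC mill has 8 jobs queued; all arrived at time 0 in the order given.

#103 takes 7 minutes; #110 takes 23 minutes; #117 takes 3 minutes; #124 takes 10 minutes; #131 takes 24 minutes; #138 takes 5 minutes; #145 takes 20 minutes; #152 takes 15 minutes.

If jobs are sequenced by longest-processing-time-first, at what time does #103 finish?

LPT (decreasing processing time): #131 #110 #145 #152 #124 #103 #138 #117.
#131: 0→24
#110: 24→47
#145: 47→67
#152: 67→82
#124: 82→92
#103: 92→99

99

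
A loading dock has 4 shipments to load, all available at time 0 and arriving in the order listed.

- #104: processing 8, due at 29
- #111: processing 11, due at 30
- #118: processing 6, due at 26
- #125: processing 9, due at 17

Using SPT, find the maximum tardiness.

SPT (increasing processing time): #118 #104 #125 #111.
#118: 0→6, due 26, tardiness 0
#104: 6→14, due 29, tardiness 0
#125: 14→23, due 17, tardiness 6
#111: 23→34, due 30, tardiness 4
Maximum = 6.

6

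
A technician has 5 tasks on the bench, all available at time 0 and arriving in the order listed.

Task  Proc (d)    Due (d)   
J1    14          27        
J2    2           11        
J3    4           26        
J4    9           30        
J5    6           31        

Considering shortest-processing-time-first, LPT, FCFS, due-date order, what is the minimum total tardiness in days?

4

SPT (increasing processing time): J2 J3 J5 J4 J1.
J2: 0→2, due 11, tardiness 0
J3: 2→6, due 26, tardiness 0
J5: 6→12, due 31, tardiness 0
J4: 12→21, due 30, tardiness 0
J1: 21→35, due 27, tardiness 8
Sum = 0+0+0+0+8 = 8.
LPT (decreasing processing time): J1 J4 J5 J3 J2.
J1: 0→14, due 27, tardiness 0
J4: 14→23, due 30, tardiness 0
J5: 23→29, due 31, tardiness 0
J3: 29→33, due 26, tardiness 7
J2: 33→35, due 11, tardiness 24
Sum = 0+0+0+7+24 = 31.
FIFO (arrival order): J1 J2 J3 J4 J5.
J1: 0→14, due 27, tardiness 0
J2: 14→16, due 11, tardiness 5
J3: 16→20, due 26, tardiness 0
J4: 20→29, due 30, tardiness 0
J5: 29→35, due 31, tardiness 4
Sum = 0+5+0+0+4 = 9.
EDD (increasing due date): J2 J3 J1 J4 J5.
J2: 0→2, due 11, tardiness 0
J3: 2→6, due 26, tardiness 0
J1: 6→20, due 27, tardiness 0
J4: 20→29, due 30, tardiness 0
J5: 29→35, due 31, tardiness 4
Sum = 0+0+0+0+4 = 4.
SPT 8, LPT 31, FIFO 9, EDD 4 → minimum 4.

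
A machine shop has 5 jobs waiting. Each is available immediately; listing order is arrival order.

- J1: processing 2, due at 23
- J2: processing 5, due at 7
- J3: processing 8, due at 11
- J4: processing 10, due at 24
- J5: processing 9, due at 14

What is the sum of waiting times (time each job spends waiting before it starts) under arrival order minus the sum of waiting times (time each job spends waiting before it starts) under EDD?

-15

FIFO (arrival order): J1 J2 J3 J4 J5.
J1: waits 0, runs 0→2
J2: waits 2, runs 2→7
J3: waits 7, runs 7→15
J4: waits 15, runs 15→25
J5: waits 25, runs 25→34
Sum = 0+2+7+15+25 = 49.
EDD (increasing due date): J2 J3 J5 J1 J4.
J2: waits 0, runs 0→5
J3: waits 5, runs 5→13
J5: waits 13, runs 13→22
J1: waits 22, runs 22→24
J4: waits 24, runs 24→34
Sum = 0+5+13+22+24 = 64.
Difference = 49 − 64 = -15.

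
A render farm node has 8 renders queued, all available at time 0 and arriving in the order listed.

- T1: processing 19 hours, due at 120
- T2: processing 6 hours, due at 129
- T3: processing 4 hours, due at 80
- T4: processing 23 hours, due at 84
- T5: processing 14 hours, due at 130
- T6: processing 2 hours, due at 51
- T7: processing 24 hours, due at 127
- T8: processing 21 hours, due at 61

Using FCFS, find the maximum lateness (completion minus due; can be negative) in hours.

FIFO (arrival order): T1 T2 T3 T4 T5 T6 T7 T8.
T1: 0→19, due 120, lateness -101
T2: 19→25, due 129, lateness -104
T3: 25→29, due 80, lateness -51
T4: 29→52, due 84, lateness -32
T5: 52→66, due 130, lateness -64
T6: 66→68, due 51, lateness 17
T7: 68→92, due 127, lateness -35
T8: 92→113, due 61, lateness 52
Maximum = 52.

52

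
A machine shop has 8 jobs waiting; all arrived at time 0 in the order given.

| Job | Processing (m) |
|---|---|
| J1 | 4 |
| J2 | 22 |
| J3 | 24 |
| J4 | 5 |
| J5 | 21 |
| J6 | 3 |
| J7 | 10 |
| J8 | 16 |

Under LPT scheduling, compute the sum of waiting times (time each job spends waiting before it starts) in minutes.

LPT (decreasing processing time): J3 J2 J5 J8 J7 J4 J1 J6.
J3: waits 0, runs 0→24
J2: waits 24, runs 24→46
J5: waits 46, runs 46→67
J8: waits 67, runs 67→83
J7: waits 83, runs 83→93
J4: waits 93, runs 93→98
J1: waits 98, runs 98→102
J6: waits 102, runs 102→105
Sum = 0+24+46+67+83+93+98+102 = 513.

513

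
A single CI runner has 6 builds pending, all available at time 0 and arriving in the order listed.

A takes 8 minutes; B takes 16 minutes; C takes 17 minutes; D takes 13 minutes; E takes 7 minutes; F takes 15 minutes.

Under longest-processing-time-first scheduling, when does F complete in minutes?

LPT (decreasing processing time): C B F D A E.
C: 0→17
B: 17→33
F: 33→48

48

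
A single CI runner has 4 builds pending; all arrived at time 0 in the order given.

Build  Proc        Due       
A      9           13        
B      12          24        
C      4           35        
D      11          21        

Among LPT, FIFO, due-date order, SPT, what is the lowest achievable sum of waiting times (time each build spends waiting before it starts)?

41

LPT (decreasing processing time): B D A C.
B: waits 0, runs 0→12
D: waits 12, runs 12→23
A: waits 23, runs 23→32
C: waits 32, runs 32→36
Sum = 0+12+23+32 = 67.
FIFO (arrival order): A B C D.
A: waits 0, runs 0→9
B: waits 9, runs 9→21
C: waits 21, runs 21→25
D: waits 25, runs 25→36
Sum = 0+9+21+25 = 55.
EDD (increasing due date): A D B C.
A: waits 0, runs 0→9
D: waits 9, runs 9→20
B: waits 20, runs 20→32
C: waits 32, runs 32→36
Sum = 0+9+20+32 = 61.
SPT (increasing processing time): C A D B.
C: waits 0, runs 0→4
A: waits 4, runs 4→13
D: waits 13, runs 13→24
B: waits 24, runs 24→36
Sum = 0+4+13+24 = 41.
LPT 67, FIFO 55, EDD 61, SPT 41 → minimum 41.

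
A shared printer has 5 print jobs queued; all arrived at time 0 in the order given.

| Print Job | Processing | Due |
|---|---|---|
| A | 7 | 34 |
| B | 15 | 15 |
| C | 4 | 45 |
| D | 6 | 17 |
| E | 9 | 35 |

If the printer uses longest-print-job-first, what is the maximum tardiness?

LPT (decreasing processing time): B E A D C.
B: 0→15, due 15, tardiness 0
E: 15→24, due 35, tardiness 0
A: 24→31, due 34, tardiness 0
D: 31→37, due 17, tardiness 20
C: 37→41, due 45, tardiness 0
Maximum = 20.

20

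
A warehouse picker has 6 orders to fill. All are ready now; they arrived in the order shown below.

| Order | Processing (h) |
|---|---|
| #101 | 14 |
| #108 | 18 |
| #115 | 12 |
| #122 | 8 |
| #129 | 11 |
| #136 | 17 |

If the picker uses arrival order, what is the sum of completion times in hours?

285

FIFO (arrival order): #101 #108 #115 #122 #129 #136.
#101: 0→14
#108: 14→32
#115: 32→44
#122: 44→52
#129: 52→63
#136: 63→80
Sum = 14+32+44+52+63+80 = 285.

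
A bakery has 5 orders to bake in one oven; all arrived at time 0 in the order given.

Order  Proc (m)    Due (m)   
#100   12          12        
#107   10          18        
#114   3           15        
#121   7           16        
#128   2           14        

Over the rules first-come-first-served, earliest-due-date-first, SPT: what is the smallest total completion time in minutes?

75

FIFO (arrival order): #100 #107 #114 #121 #128.
#100: 0→12
#107: 12→22
#114: 22→25
#121: 25→32
#128: 32→34
Sum = 12+22+25+32+34 = 125.
EDD (increasing due date): #100 #128 #114 #121 #107.
#100: 0→12
#128: 12→14
#114: 14→17
#121: 17→24
#107: 24→34
Sum = 12+14+17+24+34 = 101.
SPT (increasing processing time): #128 #114 #121 #107 #100.
#128: 0→2
#114: 2→5
#121: 5→12
#107: 12→22
#100: 22→34
Sum = 2+5+12+22+34 = 75.
FIFO 125, EDD 101, SPT 75 → minimum 75.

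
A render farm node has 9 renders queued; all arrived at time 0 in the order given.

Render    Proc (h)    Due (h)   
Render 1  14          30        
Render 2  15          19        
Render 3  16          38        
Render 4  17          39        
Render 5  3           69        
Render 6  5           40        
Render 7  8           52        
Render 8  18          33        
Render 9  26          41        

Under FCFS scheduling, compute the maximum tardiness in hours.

81

FIFO (arrival order): Render 1 Render 2 Render 3 Render 4 Render 5 Render 6 Render 7 Render 8 Render 9.
Render 1: 0→14, due 30, tardiness 0
Render 2: 14→29, due 19, tardiness 10
Render 3: 29→45, due 38, tardiness 7
Render 4: 45→62, due 39, tardiness 23
Render 5: 62→65, due 69, tardiness 0
Render 6: 65→70, due 40, tardiness 30
Render 7: 70→78, due 52, tardiness 26
Render 8: 78→96, due 33, tardiness 63
Render 9: 96→122, due 41, tardiness 81
Maximum = 81.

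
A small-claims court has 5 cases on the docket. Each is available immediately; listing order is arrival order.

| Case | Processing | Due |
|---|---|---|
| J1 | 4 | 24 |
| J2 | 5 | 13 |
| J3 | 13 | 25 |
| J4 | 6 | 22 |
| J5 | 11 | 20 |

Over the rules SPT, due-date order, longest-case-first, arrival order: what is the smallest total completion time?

93

SPT (increasing processing time): J1 J2 J4 J5 J3.
J1: 0→4
J2: 4→9
J4: 9→15
J5: 15→26
J3: 26→39
Sum = 4+9+15+26+39 = 93.
EDD (increasing due date): J2 J5 J4 J1 J3.
J2: 0→5
J5: 5→16
J4: 16→22
J1: 22→26
J3: 26→39
Sum = 5+16+22+26+39 = 108.
LPT (decreasing processing time): J3 J5 J4 J2 J1.
J3: 0→13
J5: 13→24
J4: 24→30
J2: 30→35
J1: 35→39
Sum = 13+24+30+35+39 = 141.
FIFO (arrival order): J1 J2 J3 J4 J5.
J1: 0→4
J2: 4→9
J3: 9→22
J4: 22→28
J5: 28→39
Sum = 4+9+22+28+39 = 102.
SPT 93, EDD 108, LPT 141, FIFO 102 → minimum 93.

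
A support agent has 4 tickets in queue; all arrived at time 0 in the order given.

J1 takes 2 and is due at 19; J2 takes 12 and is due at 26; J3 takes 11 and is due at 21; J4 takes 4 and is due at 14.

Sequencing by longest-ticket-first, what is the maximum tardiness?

LPT (decreasing processing time): J2 J3 J4 J1.
J2: 0→12, due 26, tardiness 0
J3: 12→23, due 21, tardiness 2
J4: 23→27, due 14, tardiness 13
J1: 27→29, due 19, tardiness 10
Maximum = 13.

13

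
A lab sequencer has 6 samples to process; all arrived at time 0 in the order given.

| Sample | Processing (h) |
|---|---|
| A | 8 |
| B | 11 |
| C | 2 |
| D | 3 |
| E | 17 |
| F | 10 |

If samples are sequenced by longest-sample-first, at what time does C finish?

51

LPT (decreasing processing time): E B F A D C.
E: 0→17
B: 17→28
F: 28→38
A: 38→46
D: 46→49
C: 49→51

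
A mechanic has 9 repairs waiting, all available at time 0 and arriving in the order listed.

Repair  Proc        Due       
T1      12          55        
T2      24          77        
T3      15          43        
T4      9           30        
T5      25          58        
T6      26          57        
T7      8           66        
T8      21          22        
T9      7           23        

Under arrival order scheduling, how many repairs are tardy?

FIFO (arrival order): T1 T2 T3 T4 T5 T6 T7 T8 T9.
T1: 0→12, due 55, tardiness 0
T2: 12→36, due 77, tardiness 0
T3: 36→51, due 43, tardiness 8
T4: 51→60, due 30, tardiness 30
T5: 60→85, due 58, tardiness 27
T6: 85→111, due 57, tardiness 54
T7: 111→119, due 66, tardiness 53
T8: 119→140, due 22, tardiness 118
T9: 140→147, due 23, tardiness 124
Late repairs: 7.

7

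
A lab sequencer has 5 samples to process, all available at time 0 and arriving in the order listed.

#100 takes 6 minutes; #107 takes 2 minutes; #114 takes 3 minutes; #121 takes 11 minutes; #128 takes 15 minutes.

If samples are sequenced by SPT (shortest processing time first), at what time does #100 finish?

11

SPT (increasing processing time): #107 #114 #100 #121 #128.
#107: 0→2
#114: 2→5
#100: 5→11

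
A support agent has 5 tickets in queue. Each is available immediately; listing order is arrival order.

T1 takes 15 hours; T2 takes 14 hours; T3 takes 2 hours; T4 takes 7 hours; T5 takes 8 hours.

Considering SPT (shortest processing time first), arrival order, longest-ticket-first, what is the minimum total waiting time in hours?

SPT (increasing processing time): T3 T4 T5 T2 T1.
T3: waits 0, runs 0→2
T4: waits 2, runs 2→9
T5: waits 9, runs 9→17
T2: waits 17, runs 17→31
T1: waits 31, runs 31→46
Sum = 0+2+9+17+31 = 59.
FIFO (arrival order): T1 T2 T3 T4 T5.
T1: waits 0, runs 0→15
T2: waits 15, runs 15→29
T3: waits 29, runs 29→31
T4: waits 31, runs 31→38
T5: waits 38, runs 38→46
Sum = 0+15+29+31+38 = 113.
LPT (decreasing processing time): T1 T2 T5 T4 T3.
T1: waits 0, runs 0→15
T2: waits 15, runs 15→29
T5: waits 29, runs 29→37
T4: waits 37, runs 37→44
T3: waits 44, runs 44→46
Sum = 0+15+29+37+44 = 125.
SPT 59, FIFO 113, LPT 125 → minimum 59.

59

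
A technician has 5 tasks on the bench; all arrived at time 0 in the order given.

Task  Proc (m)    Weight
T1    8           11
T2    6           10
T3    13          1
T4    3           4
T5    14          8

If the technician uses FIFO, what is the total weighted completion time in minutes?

727

FIFO (arrival order): T1 T2 T3 T4 T5.
T1: finishes 8, weight 11, w·C = 88
T2: finishes 14, weight 10, w·C = 140
T3: finishes 27, weight 1, w·C = 27
T4: finishes 30, weight 4, w·C = 120
T5: finishes 44, weight 8, w·C = 352
Sum = 88+140+27+120+352 = 727.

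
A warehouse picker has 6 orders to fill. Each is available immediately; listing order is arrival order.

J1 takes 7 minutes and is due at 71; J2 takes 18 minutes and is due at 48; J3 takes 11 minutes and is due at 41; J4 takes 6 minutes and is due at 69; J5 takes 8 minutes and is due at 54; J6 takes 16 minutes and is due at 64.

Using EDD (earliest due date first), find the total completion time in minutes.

255

EDD (increasing due date): J3 J2 J5 J6 J4 J1.
J3: 0→11
J2: 11→29
J5: 29→37
J6: 37→53
J4: 53→59
J1: 59→66
Sum = 11+29+37+53+59+66 = 255.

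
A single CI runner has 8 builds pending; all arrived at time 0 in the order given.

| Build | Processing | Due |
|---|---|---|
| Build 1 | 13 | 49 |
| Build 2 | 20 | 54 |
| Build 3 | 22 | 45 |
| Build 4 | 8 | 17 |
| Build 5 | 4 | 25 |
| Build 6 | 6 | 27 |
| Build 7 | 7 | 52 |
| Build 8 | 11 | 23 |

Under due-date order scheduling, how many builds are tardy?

EDD (increasing due date): Build 4 Build 8 Build 5 Build 6 Build 3 Build 1 Build 7 Build 2.
Build 4: 0→8, due 17, tardiness 0
Build 8: 8→19, due 23, tardiness 0
Build 5: 19→23, due 25, tardiness 0
Build 6: 23→29, due 27, tardiness 2
Build 3: 29→51, due 45, tardiness 6
Build 1: 51→64, due 49, tardiness 15
Build 7: 64→71, due 52, tardiness 19
Build 2: 71→91, due 54, tardiness 37
Late builds: 5.

5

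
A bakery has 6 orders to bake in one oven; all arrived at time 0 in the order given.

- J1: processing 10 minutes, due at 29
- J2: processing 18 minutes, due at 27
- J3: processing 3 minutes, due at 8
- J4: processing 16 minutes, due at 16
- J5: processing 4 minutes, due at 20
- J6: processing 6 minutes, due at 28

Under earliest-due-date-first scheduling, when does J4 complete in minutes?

19

EDD (increasing due date): J3 J4 J5 J2 J6 J1.
J3: 0→3
J4: 3→19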